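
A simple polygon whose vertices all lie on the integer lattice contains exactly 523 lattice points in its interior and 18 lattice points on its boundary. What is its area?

531

Pick's theorem states A = I + B/2 − 1, so A = 523 + 18/2 − 1 = 531.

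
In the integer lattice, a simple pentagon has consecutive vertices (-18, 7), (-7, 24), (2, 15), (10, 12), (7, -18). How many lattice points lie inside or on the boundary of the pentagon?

The shoelace formula gives twice the area as |[(-18)·24 − (-7)·7] + [(-7)·15 − 2·24] + [2·12 − 10·15] + [10·(-18) − 7·12] + [7·7 − (-18)·(-18)]| = 1201, so the area is 600.5.
Along each edge there are gcd(|Δx|,|Δy|)+1 lattice points, so counting each shared vertex once the boundary has gcd(11,17) + gcd(9,9) + gcd(8,3) + gcd(3,30) + gcd(25,25) = 1+9+1+3+25 = 39.
Pick's theorem gives I = A − B/2 + 1 = 600.5 − 39/2 + 1 = 582, so the closed region contains I + B = 582 + 39 = 621 lattice points.

621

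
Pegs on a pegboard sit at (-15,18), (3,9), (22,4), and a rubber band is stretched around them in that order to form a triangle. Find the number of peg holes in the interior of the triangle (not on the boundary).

By the shoelace formula, twice the signed area is |[(-15)·9 − 3·18] + [3·4 − 22·9] + [22·18 − (-15)·4]| = 81, so the area is 81/2.
Summing gcd(|Δx|,|Δy|) over the edges gives the boundary count: gcd(18,9) + gcd(19,5) + gcd(37,14) = 9+1+1 = 11.
Pick's theorem gives I = A − B/2 + 1 = 81/2 − 11/2 + 1 = 36.

36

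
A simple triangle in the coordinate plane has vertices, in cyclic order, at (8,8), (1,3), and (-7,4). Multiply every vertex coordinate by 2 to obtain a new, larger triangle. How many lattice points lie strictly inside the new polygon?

92

The shoelace formula gives twice the area as |(8·3 − 1·8) + (1·4 − (-7)·3) + ((-7)·8 − 8·4)| = 47, so the area is 47/2.
Along each edge there are gcd(|Δx|,|Δy|)+1 lattice points, so counting each shared vertex once the boundary has gcd(7,5) + gcd(8,1) + gcd(15,4) = 1+1+1 = 3.
Scaling by 2 multiplies the area by 2² = 4 (so the new area is 94) and multiplies the boundary lattice-point count by 2, giving 6.
By Pick's theorem, the interior count of the dilated polygon is 94 − 6/2 + 1 = 92.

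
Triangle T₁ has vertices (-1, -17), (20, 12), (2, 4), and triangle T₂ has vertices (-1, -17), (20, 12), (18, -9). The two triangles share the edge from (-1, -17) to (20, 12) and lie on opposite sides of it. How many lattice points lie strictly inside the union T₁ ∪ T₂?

366

The union is the simple quadrilateral with vertices (-1, -17), (2, 4), (20, 12), (18, -9) in order.
By the shoelace formula, twice the signed area is |[(-1)·4 − 2·(-17)] + [2·12 − 20·4] + [20·(-9) − 18·12] + [18·(-17) − (-1)·(-9)]| = 737, so the area is 737/2.
The number of boundary lattice points is Σ gcd(|Δx|,|Δy|) = gcd(3,21) + gcd(18,8) + gcd(2,21) + gcd(19,8) = 3+2+1+1 = 7.
By Pick's theorem I = A − B/2 + 1 = 737/2 − 7/2 + 1 = 366.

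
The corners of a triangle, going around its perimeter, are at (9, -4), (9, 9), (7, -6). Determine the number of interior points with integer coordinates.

6

The shoelace formula gives twice the area as |(9·9 − 9·(-4)) + (9·(-6) − 7·9) + (7·(-4) − 9·(-6))| = 26, so the area is 13.
Summing gcd(|Δx|,|Δy|) over the edges gives the boundary count: gcd(0,13) + gcd(2,15) + gcd(2,2) = 13+1+2 = 16.
Pick's theorem gives I = A − B/2 + 1 = 13 − 16/2 + 1 = 6.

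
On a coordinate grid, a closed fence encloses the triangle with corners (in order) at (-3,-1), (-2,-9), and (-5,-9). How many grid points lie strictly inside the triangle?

10

Using the shoelace formula, 2A = |[(-3)·(-9) − (-2)·(-1)] + [(-2)·(-9) − (-5)·(-9)] + [(-5)·(-1) − (-3)·(-9)]| = 24, so the area is 12.
The number of boundary lattice points is Σ gcd(|Δx|,|Δy|) = gcd(1,8) + gcd(3,0) + gcd(2,8) = 1+3+2 = 6.
By Pick's theorem A = I + B/2 − 1, so I = 12 − 6/2 + 1 = 10.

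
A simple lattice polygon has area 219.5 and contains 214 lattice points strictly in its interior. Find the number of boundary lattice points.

Pick's theorem gives A = I + B/2 − 1, so B = 2(A − I + 1) = 2(219.5 − 214 + 1) = 13.

13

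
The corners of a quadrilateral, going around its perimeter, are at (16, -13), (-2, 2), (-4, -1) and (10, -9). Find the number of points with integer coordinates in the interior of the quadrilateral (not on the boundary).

35

By the shoelace formula, twice the signed area is |(16·2 − (-2)·(-13)) + ((-2)·(-1) − (-4)·2) + ((-4)·(-9) − 10·(-1)) + (10·(-13) − 16·(-9))| = 76, so the area is 38.
Along each edge there are gcd(|Δx|,|Δy|)+1 lattice points, so counting each shared vertex once the boundary has gcd(18,15) + gcd(2,3) + gcd(14,8) + gcd(6,4) = 3+1+2+2 = 8.
By Pick's theorem A = I + B/2 − 1, so I = 38 − 8/2 + 1 = 35.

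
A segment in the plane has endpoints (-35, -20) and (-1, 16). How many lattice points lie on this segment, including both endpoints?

The number of lattice points on a segment between lattice points is gcd(|Δx|,|Δy|) + 1 = gcd(34,36) + 1 = 2 + 1 = 3.

3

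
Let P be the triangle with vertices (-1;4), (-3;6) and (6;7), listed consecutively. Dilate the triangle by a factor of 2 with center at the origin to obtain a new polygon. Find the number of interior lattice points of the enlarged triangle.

37

Using the shoelace formula, 2A = |[(-1)·6 − (-3)·4] + [(-3)·7 − 6·6] + [6·4 − (-1)·7]| = 20, so the area is 10.
Summing gcd(|Δx|,|Δy|) over the edges gives the boundary count: gcd(2,2) + gcd(9,1) + gcd(7,3) = 2+1+1 = 4.
Scaling by 2 multiplies the area by 2² = 4 (so the new area is 40) and multiplies the boundary lattice-point count by 2, giving 8.
By Pick's theorem, the interior count of the dilated polygon is 40 − 8/2 + 1 = 37.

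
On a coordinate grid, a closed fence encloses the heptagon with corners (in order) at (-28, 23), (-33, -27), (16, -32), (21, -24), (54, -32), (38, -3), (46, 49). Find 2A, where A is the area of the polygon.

Using the shoelace formula, 2A = |((-28)·(-27) − (-33)·23) + ((-33)·(-32) − 16·(-27)) + (16·(-24) − 21·(-32)) + (21·(-32) − 54·(-24)) + (54·(-3) − 38·(-32)) + (38·49 − 46·(-3)) + (46·23 − (-28)·49)| = 9399, so the area is 9399/2.

9399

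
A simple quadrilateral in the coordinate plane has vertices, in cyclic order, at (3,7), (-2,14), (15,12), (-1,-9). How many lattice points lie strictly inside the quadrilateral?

By the shoelace formula, twice the signed area is |[3·14 − (-2)·7] + [(-2)·12 − 15·14] + [15·(-9) − (-1)·12] + [(-1)·7 − 3·(-9)]| = 281, so the area is 140.5.
Summing gcd(|Δx|,|Δy|) over the edges gives the boundary count: gcd(5,7) + gcd(17,2) + gcd(16,21) + gcd(4,16) = 1+1+1+4 = 7.
Pick's theorem gives I = A − B/2 + 1 = 140.5 − 7/2 + 1 = 138.

138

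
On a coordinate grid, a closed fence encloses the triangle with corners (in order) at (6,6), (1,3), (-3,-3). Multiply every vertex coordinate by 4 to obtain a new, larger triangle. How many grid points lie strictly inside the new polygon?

By the shoelace formula, twice the signed area is |[6·3 − 1·6] + [1·(-3) − (-3)·3] + [(-3)·6 − 6·(-3)]| = 18, so the area is 9.
Along each edge there are gcd(|Δx|,|Δy|)+1 lattice points, so counting each shared vertex once the boundary has gcd(5,3) + gcd(4,6) + gcd(9,9) = 1+2+9 = 12.
Scaling by 4 multiplies the area by 4² = 16 (so the new area is 144) and multiplies the boundary lattice-point count by 4, giving 48.
By Pick's theorem, the interior count of the dilated polygon is 144 − 48/2 + 1 = 121.

121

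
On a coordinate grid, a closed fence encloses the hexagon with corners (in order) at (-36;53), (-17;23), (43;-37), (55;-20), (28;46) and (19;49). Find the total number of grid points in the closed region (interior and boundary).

3659

By the shoelace formula, twice the signed area is |[(-36)·23 − (-17)·53] + [(-17)·(-37) − 43·23] + [43·(-20) − 55·(-37)] + [55·46 − 28·(-20)] + [28·49 − 19·46] + [19·53 − (-36)·49]| = 7247, so the area is 7247/2.
Summing gcd(|Δx|,|Δy|) over the edges gives the boundary count: gcd(19,30) + gcd(60,60) + gcd(12,17) + gcd(27,66) + gcd(9,3) + gcd(55,4) = 1+60+1+3+3+1 = 69.
Pick's theorem gives I = A − B/2 + 1 = 7247/2 − 69/2 + 1 = 3590, so the closed region contains I + B = 3590 + 69 = 3659 lattice points.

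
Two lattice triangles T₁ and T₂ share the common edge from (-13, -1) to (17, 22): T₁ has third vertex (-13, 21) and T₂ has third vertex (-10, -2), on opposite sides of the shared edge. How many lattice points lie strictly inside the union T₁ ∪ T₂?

The union is the simple quadrilateral with vertices (-13, -1), (-13, 21), (17, 22), (-10, -2) in order.
By the shoelace formula, twice the signed area is |((-13)·21 − (-13)·(-1)) + ((-13)·22 − 17·21) + (17·(-2) − (-10)·22) + ((-10)·(-1) − (-13)·(-2))| = 759, so the area is 379.5.
Along each edge there are gcd(|Δx|,|Δy|)+1 lattice points, so counting each shared vertex once the boundary has gcd(0,22) + gcd(30,1) + gcd(27,24) + gcd(3,1) = 22+1+3+1 = 27.
By Pick's theorem I = A − B/2 + 1 = 379.5 − 27/2 + 1 = 367.

367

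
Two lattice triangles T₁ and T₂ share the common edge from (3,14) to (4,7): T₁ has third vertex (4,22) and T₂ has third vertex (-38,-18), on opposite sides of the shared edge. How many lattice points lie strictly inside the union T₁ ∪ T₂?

159

The union is the simple quadrilateral with vertices (3,14), (4,22), (4,7), (-38,-18) in order.
By the shoelace formula, twice the signed area is |[3·22 − 4·14] + [4·7 − 4·22] + [4·(-18) − (-38)·7] + [(-38)·14 − 3·(-18)]| = 334, so the area is 167.
Along each edge there are gcd(|Δx|,|Δy|)+1 lattice points, so counting each shared vertex once the boundary has gcd(1,8) + gcd(0,15) + gcd(42,25) + gcd(41,32) = 1+15+1+1 = 18.
By Pick's theorem I = A − B/2 + 1 = 167 − 18/2 + 1 = 159.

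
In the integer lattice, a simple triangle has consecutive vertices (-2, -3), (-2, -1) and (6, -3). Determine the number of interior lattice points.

By the shoelace formula, twice the signed area is |((-2)·(-1) − (-2)·(-3)) + ((-2)·(-3) − 6·(-1)) + (6·(-3) − (-2)·(-3))| = 16, so the area is 8.
Along each edge there are gcd(|Δx|,|Δy|)+1 lattice points, so counting each shared vertex once the boundary has gcd(0,2) + gcd(8,2) + gcd(8,0) = 2+2+8 = 12.
Pick's theorem gives I = A − B/2 + 1 = 8 − 12/2 + 1 = 3.

3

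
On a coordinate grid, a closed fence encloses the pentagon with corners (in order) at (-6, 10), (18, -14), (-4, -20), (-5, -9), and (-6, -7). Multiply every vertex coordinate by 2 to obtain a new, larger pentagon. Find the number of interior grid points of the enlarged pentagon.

1350

By the shoelace formula, twice the signed area is |[(-6)·(-14) − 18·10] + [18·(-20) − (-4)·(-14)] + [(-4)·(-9) − (-5)·(-20)] + [(-5)·(-7) − (-6)·(-9)] + [(-6)·10 − (-6)·(-7)]| = 697, so the area is 348.5.
The number of boundary lattice points is Σ gcd(|Δx|,|Δy|) = gcd(24,24) + gcd(22,6) + gcd(1,11) + gcd(1,2) + gcd(0,17) = 24+2+1+1+17 = 45.
Scaling by 2 multiplies the area by 2² = 4 (so the new area is 1394) and multiplies the boundary lattice-point count by 2, giving 90.
By Pick's theorem, the interior count of the dilated polygon is 1394 − 90/2 + 1 = 1350.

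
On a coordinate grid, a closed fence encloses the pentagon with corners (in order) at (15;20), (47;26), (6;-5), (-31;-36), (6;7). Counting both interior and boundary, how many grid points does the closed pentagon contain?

The shoelace formula gives twice the area as |(15·26 − 47·20) + (47·(-5) − 6·26) + (6·(-36) − (-31)·(-5)) + ((-31)·7 − 6·(-36)) + (6·20 − 15·7)| = 1298, so the area is 649.
Summing gcd(|Δx|,|Δy|) over the edges gives the boundary count: gcd(32,6) + gcd(41,31) + gcd(37,31) + gcd(37,43) + gcd(9,13) = 2+1+1+1+1 = 6.
Pick's theorem gives I = A − B/2 + 1 = 649 − 6/2 + 1 = 647, so the closed region contains I + B = 647 + 6 = 653 lattice points.

653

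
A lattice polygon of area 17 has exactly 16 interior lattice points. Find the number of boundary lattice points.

Pick's theorem gives A = I + B/2 − 1, so B = 2(A − I + 1) = 2(17 − 16 + 1) = 4.

4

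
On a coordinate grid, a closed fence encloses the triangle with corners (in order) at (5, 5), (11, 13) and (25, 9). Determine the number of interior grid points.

65

The shoelace formula gives twice the area as |(5·13 − 11·5) + (11·9 − 25·13) + (25·5 − 5·9)| = 136, so the area is 68.
Along each edge there are gcd(|Δx|,|Δy|)+1 lattice points, so counting each shared vertex once the boundary has gcd(6,8) + gcd(14,4) + gcd(20,4) = 2+2+4 = 8.
By Pick's theorem A = I + B/2 − 1, so I = 68 − 8/2 + 1 = 65.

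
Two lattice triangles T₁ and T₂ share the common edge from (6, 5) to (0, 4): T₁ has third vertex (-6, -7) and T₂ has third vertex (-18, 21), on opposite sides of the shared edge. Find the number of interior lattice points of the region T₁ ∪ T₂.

80

The union is the simple quadrilateral with vertices (6, 5), (-6, -7), (0, 4), (-18, 21) in order.
By the shoelace formula, twice the signed area is |[6·(-7) − (-6)·5] + [(-6)·4 − 0·(-7)] + [0·21 − (-18)·4] + [(-18)·5 − 6·21]| = 180, so the area is 90.
Along each edge there are gcd(|Δx|,|Δy|)+1 lattice points, so counting each shared vertex once the boundary has gcd(12,12) + gcd(6,11) + gcd(18,17) + gcd(24,16) = 12+1+1+8 = 22.
By Pick's theorem I = A − B/2 + 1 = 90 − 22/2 + 1 = 80.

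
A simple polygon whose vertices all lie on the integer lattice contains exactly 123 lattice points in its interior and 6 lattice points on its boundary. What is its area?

Pick's theorem states A = I + B/2 − 1, so A = 123 + 6/2 − 1 = 125.

125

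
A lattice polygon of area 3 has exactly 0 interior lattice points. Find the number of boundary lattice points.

Pick's theorem gives A = I + B/2 − 1, so B = 2(A − I + 1) = 2(3 − 0 + 1) = 8.

8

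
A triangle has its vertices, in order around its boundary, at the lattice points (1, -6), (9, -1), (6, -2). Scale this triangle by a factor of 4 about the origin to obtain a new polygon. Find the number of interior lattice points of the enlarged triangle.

The shoelace formula gives twice the area as |[1·(-1) − 9·(-6)] + [9·(-2) − 6·(-1)] + [6·(-6) − 1·(-2)]| = 7, so the area is 3.5.
The number of boundary lattice points is Σ gcd(|Δx|,|Δy|) = gcd(8,5) + gcd(3,1) + gcd(5,4) = 1+1+1 = 3.
Scaling by 4 multiplies the area by 4² = 16 (so the new area is 56) and multiplies the boundary lattice-point count by 4, giving 12.
By Pick's theorem, the interior count of the dilated polygon is 56 − 12/2 + 1 = 51.

51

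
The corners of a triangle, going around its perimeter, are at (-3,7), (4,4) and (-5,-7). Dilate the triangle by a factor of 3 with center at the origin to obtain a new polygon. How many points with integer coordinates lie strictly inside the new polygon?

Using the shoelace formula, 2A = |((-3)·4 − 4·7) + (4·(-7) − (-5)·4) + ((-5)·7 − (-3)·(-7))| = 104, so the area is 52.
Summing gcd(|Δx|,|Δy|) over the edges gives the boundary count: gcd(7,3) + gcd(9,11) + gcd(2,14) = 1+1+2 = 4.
Scaling by 3 multiplies the area by 3² = 9 (so the new area is 468) and multiplies the boundary lattice-point count by 3, giving 12.
By Pick's theorem, the interior count of the dilated polygon is 468 − 12/2 + 1 = 463.

463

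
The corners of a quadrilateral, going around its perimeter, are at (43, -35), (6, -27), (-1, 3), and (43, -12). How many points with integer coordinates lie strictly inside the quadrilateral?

The shoelace formula gives twice the area as |[43·(-27) − 6·(-35)] + [6·3 − (-1)·(-27)] + [(-1)·(-12) − 43·3] + [43·(-35) − 43·(-12)]| = 2066, so the area is 1033.
Summing gcd(|Δx|,|Δy|) over the edges gives the boundary count: gcd(37,8) + gcd(7,30) + gcd(44,15) + gcd(0,23) = 1+1+1+23 = 26.
By Pick's theorem A = I + B/2 − 1, so I = 1033 − 26/2 + 1 = 1021.

1021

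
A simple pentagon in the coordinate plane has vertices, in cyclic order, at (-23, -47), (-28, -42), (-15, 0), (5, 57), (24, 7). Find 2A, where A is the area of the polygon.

By the shoelace formula, twice the signed area is |((-23)·(-42) − (-28)·(-47)) + ((-28)·0 − (-15)·(-42)) + ((-15)·57 − 5·0) + (5·7 − 24·57) + (24·(-47) − (-23)·7)| = 4135, so the area is 4135/2.

4135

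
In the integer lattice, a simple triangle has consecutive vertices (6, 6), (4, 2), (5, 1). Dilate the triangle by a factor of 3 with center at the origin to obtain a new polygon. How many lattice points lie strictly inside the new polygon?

Using the shoelace formula, 2A = |(6·2 − 4·6) + (4·1 − 5·2) + (5·6 − 6·1)| = 6, so the area is 3.
Summing gcd(|Δx|,|Δy|) over the edges gives the boundary count: gcd(2,4) + gcd(1,1) + gcd(1,5) = 2+1+1 = 4.
Scaling by 3 multiplies the area by 3² = 9 (so the new area is 27) and multiplies the boundary lattice-point count by 3, giving 12.
By Pick's theorem, the interior count of the dilated polygon is 27 − 12/2 + 1 = 22.

22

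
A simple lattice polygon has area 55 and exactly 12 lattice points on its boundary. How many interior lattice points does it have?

Pick's theorem A = I + B/2 − 1 rearranges to I = A − B/2 + 1 = 55 − 12/2 + 1 = 50.

50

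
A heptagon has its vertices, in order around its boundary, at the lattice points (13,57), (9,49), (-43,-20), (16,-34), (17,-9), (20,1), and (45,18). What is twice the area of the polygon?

7110

Using the shoelace formula, 2A = |(13·49 − 9·57) + (9·(-20) − (-43)·49) + ((-43)·(-34) − 16·(-20)) + (16·(-9) − 17·(-34)) + (17·1 − 20·(-9)) + (20·18 − 45·1) + (45·57 − 13·18)| = 7110, so the area is 3555.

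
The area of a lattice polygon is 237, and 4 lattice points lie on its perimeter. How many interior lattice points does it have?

From Pick's theorem, I = A − B/2 + 1 = 237 − 4/2 + 1 = 236.

236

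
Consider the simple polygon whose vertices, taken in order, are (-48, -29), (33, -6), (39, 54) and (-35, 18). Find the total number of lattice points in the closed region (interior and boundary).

3872

By the shoelace formula, twice the signed area is |((-48)·(-6) − 33·(-29)) + (33·54 − 39·(-6)) + (39·18 − (-35)·54) + ((-35)·(-29) − (-48)·18)| = 7732, so the area is 3866.
Along each edge there are gcd(|Δx|,|Δy|)+1 lattice points, so counting each shared vertex once the boundary has gcd(81,23) + gcd(6,60) + gcd(74,36) + gcd(13,47) = 1+6+2+1 = 10.
Pick's theorem gives I = A − B/2 + 1 = 3866 − 10/2 + 1 = 3862, so the closed region contains I + B = 3862 + 10 = 3872 lattice points.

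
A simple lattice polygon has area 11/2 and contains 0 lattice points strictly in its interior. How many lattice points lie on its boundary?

13

Pick's theorem gives A = I + B/2 − 1, so B = 2(A − I + 1) = 2(11/2 − 0 + 1) = 13.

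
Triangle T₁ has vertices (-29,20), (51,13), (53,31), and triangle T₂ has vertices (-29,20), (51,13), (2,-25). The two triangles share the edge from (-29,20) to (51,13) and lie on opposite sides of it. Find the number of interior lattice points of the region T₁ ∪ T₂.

2417

The union is the simple quadrilateral with vertices (-29,20), (53,31), (51,13), (2,-25) in order.
Using the shoelace formula, 2A = |((-29)·31 − 53·20) + (53·13 − 51·31) + (51·(-25) − 2·13) + (2·20 − (-29)·(-25))| = 4837, so the area is 4837/2.
Along each edge there are gcd(|Δx|,|Δy|)+1 lattice points, so counting each shared vertex once the boundary has gcd(82,11) + gcd(2,18) + gcd(49,38) + gcd(31,45) = 1+2+1+1 = 5.
By Pick's theorem I = A − B/2 + 1 = 4837/2 − 5/2 + 1 = 2417.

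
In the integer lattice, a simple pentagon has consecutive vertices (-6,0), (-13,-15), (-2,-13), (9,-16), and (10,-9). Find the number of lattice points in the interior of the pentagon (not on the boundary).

Using the shoelace formula, 2A = |((-6)·(-15) − (-13)·0) + ((-13)·(-13) − (-2)·(-15)) + ((-2)·(-16) − 9·(-13)) + (9·(-9) − 10·(-16)) + (10·0 − (-6)·(-9))| = 403, so the area is 403/2.
The number of boundary lattice points is Σ gcd(|Δx|,|Δy|) = gcd(7,15) + gcd(11,2) + gcd(11,3) + gcd(1,7) + gcd(16,9) = 1+1+1+1+1 = 5.
Pick's theorem gives I = A − B/2 + 1 = 403/2 − 5/2 + 1 = 200.

200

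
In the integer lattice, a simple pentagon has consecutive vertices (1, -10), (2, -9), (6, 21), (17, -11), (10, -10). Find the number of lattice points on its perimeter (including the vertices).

The number of boundary lattice points is Σ gcd(|Δx|,|Δy|) = gcd(1,1) + gcd(4,30) + gcd(11,32) + gcd(7,1) + gcd(9,0) = 1+2+1+1+9 = 14.

14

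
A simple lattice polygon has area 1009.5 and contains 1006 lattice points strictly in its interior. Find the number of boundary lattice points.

9

Pick's theorem gives A = I + B/2 − 1, so B = 2(A − I + 1) = 2(1009.5 − 1006 + 1) = 9.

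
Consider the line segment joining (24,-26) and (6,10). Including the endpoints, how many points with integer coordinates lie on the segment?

19

The number of lattice points on a segment between lattice points is gcd(|Δx|,|Δy|) + 1 = gcd(18,36) + 1 = 18 + 1 = 19.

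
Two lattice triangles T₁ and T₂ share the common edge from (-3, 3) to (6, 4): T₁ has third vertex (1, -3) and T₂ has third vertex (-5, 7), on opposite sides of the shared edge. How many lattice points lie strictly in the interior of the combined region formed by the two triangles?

46

The union is the simple quadrilateral with vertices (-3, 3), (1, -3), (6, 4), (-5, 7) in order.
Using the shoelace formula, 2A = |[(-3)·(-3) − 1·3] + [1·4 − 6·(-3)] + [6·7 − (-5)·4] + [(-5)·3 − (-3)·7]| = 96, so the area is 48.
Along each edge there are gcd(|Δx|,|Δy|)+1 lattice points, so counting each shared vertex once the boundary has gcd(4,6) + gcd(5,7) + gcd(11,3) + gcd(2,4) = 2+1+1+2 = 6.
By Pick's theorem I = A − B/2 + 1 = 48 − 6/2 + 1 = 46.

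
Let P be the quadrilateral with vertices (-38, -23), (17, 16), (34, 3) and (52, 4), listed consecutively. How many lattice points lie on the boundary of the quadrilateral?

Along each edge there are gcd(|Δx|,|Δy|)+1 lattice points, so counting each shared vertex once the boundary has gcd(55,39) + gcd(17,13) + gcd(18,1) + gcd(90,27) = 1+1+1+9 = 12.

12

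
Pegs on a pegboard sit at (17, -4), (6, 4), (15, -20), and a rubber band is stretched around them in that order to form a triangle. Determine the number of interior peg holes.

By the shoelace formula, twice the signed area is |[17·4 − 6·(-4)] + [6·(-20) − 15·4] + [15·(-4) − 17·(-20)]| = 192, so the area is 96.
Summing gcd(|Δx|,|Δy|) over the edges gives the boundary count: gcd(11,8) + gcd(9,24) + gcd(2,16) = 1+3+2 = 6.
By Pick's theorem A = I + B/2 − 1, so I = 96 − 6/2 + 1 = 94.

94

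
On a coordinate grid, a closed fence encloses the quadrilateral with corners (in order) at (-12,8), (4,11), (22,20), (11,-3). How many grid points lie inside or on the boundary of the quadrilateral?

287

Using the shoelace formula, 2A = |((-12)·11 − 4·8) + (4·20 − 22·11) + (22·(-3) − 11·20) + (11·8 − (-12)·(-3))| = 560, so the area is 280.
The number of boundary lattice points is Σ gcd(|Δx|,|Δy|) = gcd(16,3) + gcd(18,9) + gcd(11,23) + gcd(23,11) = 1+9+1+1 = 12.
Pick's theorem gives I = A − B/2 + 1 = 280 − 12/2 + 1 = 275, so the closed region contains I + B = 275 + 12 = 287 lattice points.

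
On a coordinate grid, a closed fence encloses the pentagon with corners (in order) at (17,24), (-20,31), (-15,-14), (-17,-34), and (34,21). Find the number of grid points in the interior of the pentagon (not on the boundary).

By the shoelace formula, twice the signed area is |(17·31 − (-20)·24) + ((-20)·(-14) − (-15)·31) + ((-15)·(-34) − (-17)·(-14)) + ((-17)·21 − 34·(-34)) + (34·24 − 17·21)| = 3282, so the area is 1641.
Summing gcd(|Δx|,|Δy|) over the edges gives the boundary count: gcd(37,7) + gcd(5,45) + gcd(2,20) + gcd(51,55) + gcd(17,3) = 1+5+2+1+1 = 10.
By Pick's theorem A = I + B/2 − 1, so I = 1641 − 10/2 + 1 = 1637.

1637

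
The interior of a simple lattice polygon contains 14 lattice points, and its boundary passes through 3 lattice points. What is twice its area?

29

By Pick's theorem, A = I + B/2 − 1 = 14 + 3/2 − 1 = 29/2.
Hence 2A = 29.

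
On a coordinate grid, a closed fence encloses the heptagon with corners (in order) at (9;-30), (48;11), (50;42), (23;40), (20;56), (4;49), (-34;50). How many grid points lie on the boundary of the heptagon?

7

Summing gcd(|Δx|,|Δy|) over the edges gives the boundary count: gcd(39,41) + gcd(2,31) + gcd(27,2) + gcd(3,16) + gcd(16,7) + gcd(38,1) + gcd(43,80) = 1+1+1+1+1+1+1 = 7.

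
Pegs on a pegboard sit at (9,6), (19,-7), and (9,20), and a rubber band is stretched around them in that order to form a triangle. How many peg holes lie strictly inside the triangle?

63

The shoelace formula gives twice the area as |(9·(-7) − 19·6) + (19·20 − 9·(-7)) + (9·6 − 9·20)| = 140, so the area is 70.
Along each edge there are gcd(|Δx|,|Δy|)+1 lattice points, so counting each shared vertex once the boundary has gcd(10,13) + gcd(10,27) + gcd(0,14) = 1+1+14 = 16.
Pick's theorem gives I = A − B/2 + 1 = 70 − 16/2 + 1 = 63.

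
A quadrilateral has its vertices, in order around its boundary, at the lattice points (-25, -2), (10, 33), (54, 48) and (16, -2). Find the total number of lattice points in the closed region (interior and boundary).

1573

The shoelace formula gives twice the area as |((-25)·33 − 10·(-2)) + (10·48 − 54·33) + (54·(-2) − 16·48) + (16·(-2) − (-25)·(-2))| = 3065, so the area is 3065/2.
Along each edge there are gcd(|Δx|,|Δy|)+1 lattice points, so counting each shared vertex once the boundary has gcd(35,35) + gcd(44,15) + gcd(38,50) + gcd(41,0) = 35+1+2+41 = 79.
Pick's theorem gives I = A − B/2 + 1 = 3065/2 − 79/2 + 1 = 1494, so the closed region contains I + B = 1494 + 79 = 1573 lattice points.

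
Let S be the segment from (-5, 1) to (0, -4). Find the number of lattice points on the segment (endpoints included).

The number of lattice points on a segment between lattice points is gcd(|Δx|,|Δy|) + 1 = gcd(5,5) + 1 = 5 + 1 = 6.

6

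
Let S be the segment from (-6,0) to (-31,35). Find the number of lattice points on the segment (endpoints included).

6

The number of lattice points on a segment between lattice points is gcd(|Δx|,|Δy|) + 1 = gcd(25,35) + 1 = 5 + 1 = 6.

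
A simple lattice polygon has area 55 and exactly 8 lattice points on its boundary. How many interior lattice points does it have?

From Pick's theorem, I = A − B/2 + 1 = 55 − 8/2 + 1 = 52.

52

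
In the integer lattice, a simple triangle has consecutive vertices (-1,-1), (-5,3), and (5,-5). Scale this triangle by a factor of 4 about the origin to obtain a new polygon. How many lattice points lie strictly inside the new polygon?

The shoelace formula gives twice the area as |[(-1)·3 − (-5)·(-1)] + [(-5)·(-5) − 5·3] + [5·(-1) − (-1)·(-5)]| = 8, so the area is 4.
The number of boundary lattice points is Σ gcd(|Δx|,|Δy|) = gcd(4,4) + gcd(10,8) + gcd(6,4) = 4+2+2 = 8.
Scaling by 4 multiplies the area by 4² = 16 (so the new area is 64) and multiplies the boundary lattice-point count by 4, giving 32.
By Pick's theorem, the interior count of the dilated polygon is 64 − 32/2 + 1 = 49.

49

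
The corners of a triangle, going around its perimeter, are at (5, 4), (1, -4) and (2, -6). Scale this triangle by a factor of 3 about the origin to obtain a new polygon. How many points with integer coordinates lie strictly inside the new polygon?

64

The shoelace formula gives twice the area as |[5·(-4) − 1·4] + [1·(-6) − 2·(-4)] + [2·4 − 5·(-6)]| = 16, so the area is 8.
The number of boundary lattice points is Σ gcd(|Δx|,|Δy|) = gcd(4,8) + gcd(1,2) + gcd(3,10) = 4+1+1 = 6.
Scaling by 3 multiplies the area by 3² = 9 (so the new area is 72) and multiplies the boundary lattice-point count by 3, giving 18.
By Pick's theorem, the interior count of the dilated polygon is 72 − 18/2 + 1 = 64.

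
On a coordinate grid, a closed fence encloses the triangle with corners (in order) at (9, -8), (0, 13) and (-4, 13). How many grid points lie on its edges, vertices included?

Summing gcd(|Δx|,|Δy|) over the edges gives the boundary count: gcd(9,21) + gcd(4,0) + gcd(13,21) = 3+4+1 = 8.

8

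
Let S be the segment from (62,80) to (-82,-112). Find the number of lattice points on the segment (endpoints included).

The number of lattice points on a segment between lattice points is gcd(|Δx|,|Δy|) + 1 = gcd(144,192) + 1 = 48 + 1 = 49.

49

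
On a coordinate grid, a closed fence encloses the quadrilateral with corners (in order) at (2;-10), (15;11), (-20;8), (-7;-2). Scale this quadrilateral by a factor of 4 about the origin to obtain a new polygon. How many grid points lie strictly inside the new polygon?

5449

Using the shoelace formula, 2A = |[2·11 − 15·(-10)] + [15·8 − (-20)·11] + [(-20)·(-2) − (-7)·8] + [(-7)·(-10) − 2·(-2)]| = 682, so the area is 341.
The number of boundary lattice points is Σ gcd(|Δx|,|Δy|) = gcd(13,21) + gcd(35,3) + gcd(13,10) + gcd(9,8) = 1+1+1+1 = 4.
Scaling by 4 multiplies the area by 4² = 16 (so the new area is 5456) and multiplies the boundary lattice-point count by 4, giving 16.
By Pick's theorem, the interior count of the dilated polygon is 5456 − 16/2 + 1 = 5449.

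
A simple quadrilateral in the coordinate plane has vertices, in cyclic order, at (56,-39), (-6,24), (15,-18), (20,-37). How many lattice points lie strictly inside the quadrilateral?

Using the shoelace formula, 2A = |(56·24 − (-6)·(-39)) + ((-6)·(-18) − 15·24) + (15·(-37) − 20·(-18)) + (20·(-39) − 56·(-37))| = 1955, so the area is 1955/2.
The number of boundary lattice points is Σ gcd(|Δx|,|Δy|) = gcd(62,63) + gcd(21,42) + gcd(5,19) + gcd(36,2) = 1+21+1+2 = 25.
By Pick's theorem A = I + B/2 − 1, so I = 1955/2 − 25/2 + 1 = 966.

966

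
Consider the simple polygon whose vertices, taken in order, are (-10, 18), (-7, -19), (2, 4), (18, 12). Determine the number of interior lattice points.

356

The shoelace formula gives twice the area as |((-10)·(-19) − (-7)·18) + ((-7)·4 − 2·(-19)) + (2·12 − 18·4) + (18·18 − (-10)·12)| = 722, so the area is 361.
The number of boundary lattice points is Σ gcd(|Δx|,|Δy|) = gcd(3,37) + gcd(9,23) + gcd(16,8) + gcd(28,6) = 1+1+8+2 = 12.
Pick's theorem gives I = A − B/2 + 1 = 361 − 12/2 + 1 = 356.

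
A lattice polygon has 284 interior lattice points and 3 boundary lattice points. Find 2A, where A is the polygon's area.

569

Pick's theorem states A = I + B/2 − 1, so A = 284 + 3/2 − 1 = 569/2.
Hence 2A = 569.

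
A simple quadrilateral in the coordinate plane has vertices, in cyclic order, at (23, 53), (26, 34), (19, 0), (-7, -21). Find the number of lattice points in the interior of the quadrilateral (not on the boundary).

Using the shoelace formula, 2A = |(23·34 − 26·53) + (26·0 − 19·34) + (19·(-21) − (-7)·0) + ((-7)·53 − 23·(-21))| = 1529, so the area is 764.5.
Summing gcd(|Δx|,|Δy|) over the edges gives the boundary count: gcd(3,19) + gcd(7,34) + gcd(26,21) + gcd(30,74) = 1+1+1+2 = 5.
Pick's theorem gives I = A − B/2 + 1 = 764.5 − 5/2 + 1 = 763.

763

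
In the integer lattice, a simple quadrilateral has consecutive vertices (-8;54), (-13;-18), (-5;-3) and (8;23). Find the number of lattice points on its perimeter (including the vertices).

Summing gcd(|Δx|,|Δy|) over the edges gives the boundary count: gcd(5,72) + gcd(8,15) + gcd(13,26) + gcd(16,31) = 1+1+13+1 = 16.

16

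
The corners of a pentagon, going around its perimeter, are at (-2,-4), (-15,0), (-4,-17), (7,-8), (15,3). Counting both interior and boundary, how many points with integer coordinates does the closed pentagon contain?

220

The shoelace formula gives twice the area as |((-2)·0 − (-15)·(-4)) + ((-15)·(-17) − (-4)·0) + ((-4)·(-8) − 7·(-17)) + (7·3 − 15·(-8)) + (15·(-4) − (-2)·3)| = 433, so the area is 433/2.
The number of boundary lattice points is Σ gcd(|Δx|,|Δy|) = gcd(13,4) + gcd(11,17) + gcd(11,9) + gcd(8,11) + gcd(17,7) = 1+1+1+1+1 = 5.
Pick's theorem gives I = A − B/2 + 1 = 433/2 − 5/2 + 1 = 215, so the closed region contains I + B = 215 + 5 = 220 lattice points.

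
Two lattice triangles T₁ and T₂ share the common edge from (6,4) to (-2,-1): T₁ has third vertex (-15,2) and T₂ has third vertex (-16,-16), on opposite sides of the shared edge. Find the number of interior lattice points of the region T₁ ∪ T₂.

68

The union is the simple quadrilateral with vertices (6,4), (-15,2), (-2,-1), (-16,-16) in order.
Using the shoelace formula, 2A = |(6·2 − (-15)·4) + ((-15)·(-1) − (-2)·2) + ((-2)·(-16) − (-16)·(-1)) + ((-16)·4 − 6·(-16))| = 139, so the area is 69.5.
Summing gcd(|Δx|,|Δy|) over the edges gives the boundary count: gcd(21,2) + gcd(13,3) + gcd(14,15) + gcd(22,20) = 1+1+1+2 = 5.
By Pick's theorem I = A − B/2 + 1 = 69.5 − 5/2 + 1 = 68.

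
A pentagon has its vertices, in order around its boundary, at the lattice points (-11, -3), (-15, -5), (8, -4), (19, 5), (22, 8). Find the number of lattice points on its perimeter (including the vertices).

Summing gcd(|Δx|,|Δy|) over the edges gives the boundary count: gcd(4,2) + gcd(23,1) + gcd(11,9) + gcd(3,3) + gcd(33,11) = 2+1+1+3+11 = 18.

18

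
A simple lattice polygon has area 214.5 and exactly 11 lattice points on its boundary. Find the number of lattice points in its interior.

210

Pick's theorem A = I + B/2 − 1 rearranges to I = A − B/2 + 1 = 214.5 − 11/2 + 1 = 210.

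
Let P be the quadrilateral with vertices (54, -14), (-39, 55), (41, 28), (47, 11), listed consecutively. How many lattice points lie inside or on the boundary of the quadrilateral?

1524

Using the shoelace formula, 2A = |(54·55 − (-39)·(-14)) + ((-39)·28 − 41·55) + (41·11 − 47·28) + (47·(-14) − 54·11)| = 3040, so the area is 1520.
The number of boundary lattice points is Σ gcd(|Δx|,|Δy|) = gcd(93,69) + gcd(80,27) + gcd(6,17) + gcd(7,25) = 3+1+1+1 = 6.
Pick's theorem gives I = A − B/2 + 1 = 1520 − 6/2 + 1 = 1518, so the closed region contains I + B = 1518 + 6 = 1524 lattice points.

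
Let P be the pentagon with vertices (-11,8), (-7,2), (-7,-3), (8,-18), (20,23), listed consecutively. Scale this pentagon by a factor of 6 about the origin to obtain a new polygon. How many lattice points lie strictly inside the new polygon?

By the shoelace formula, twice the signed area is |[(-11)·2 − (-7)·8] + [(-7)·(-3) − (-7)·2] + [(-7)·(-18) − 8·(-3)] + [8·23 − 20·(-18)] + [20·8 − (-11)·23]| = 1176, so the area is 588.
The number of boundary lattice points is Σ gcd(|Δx|,|Δy|) = gcd(4,6) + gcd(0,5) + gcd(15,15) + gcd(12,41) + gcd(31,15) = 2+5+15+1+1 = 24.
Scaling by 6 multiplies the area by 6² = 36 (so the new area is 21168) and multiplies the boundary lattice-point count by 6, giving 144.
By Pick's theorem, the interior count of the dilated polygon is 21168 − 144/2 + 1 = 21097.

21097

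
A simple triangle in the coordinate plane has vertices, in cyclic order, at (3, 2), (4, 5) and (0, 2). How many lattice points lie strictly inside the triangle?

Using the shoelace formula, 2A = |(3·5 − 4·2) + (4·2 − 0·5) + (0·2 − 3·2)| = 9, so the area is 4.5.
Summing gcd(|Δx|,|Δy|) over the edges gives the boundary count: gcd(1,3) + gcd(4,3) + gcd(3,0) = 1+1+3 = 5.
By Pick's theorem A = I + B/2 − 1, so I = 4.5 − 5/2 + 1 = 3.

3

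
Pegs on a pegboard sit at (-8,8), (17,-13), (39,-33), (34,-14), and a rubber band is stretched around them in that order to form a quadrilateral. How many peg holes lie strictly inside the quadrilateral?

By the shoelace formula, twice the signed area is |[(-8)·(-13) − 17·8] + [17·(-33) − 39·(-13)] + [39·(-14) − 34·(-33)] + [34·8 − (-8)·(-14)]| = 650, so the area is 325.
Along each edge there are gcd(|Δx|,|Δy|)+1 lattice points, so counting each shared vertex once the boundary has gcd(25,21) + gcd(22,20) + gcd(5,19) + gcd(42,22) = 1+2+1+2 = 6.
Pick's theorem gives I = A − B/2 + 1 = 325 − 6/2 + 1 = 323.

323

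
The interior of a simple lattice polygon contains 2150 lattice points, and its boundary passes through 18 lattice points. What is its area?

Pick's theorem states A = I + B/2 − 1, so A = 2150 + 18/2 − 1 = 2158.

2158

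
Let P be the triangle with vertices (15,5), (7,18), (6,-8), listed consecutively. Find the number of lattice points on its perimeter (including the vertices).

Along each edge there are gcd(|Δx|,|Δy|)+1 lattice points, so counting each shared vertex once the boundary has gcd(8,13) + gcd(1,26) + gcd(9,13) = 1+1+1 = 3.

3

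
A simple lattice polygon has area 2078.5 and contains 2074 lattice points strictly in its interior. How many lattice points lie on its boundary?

11

Pick's theorem gives A = I + B/2 − 1, so B = 2(A − I + 1) = 2(2078.5 − 2074 + 1) = 11.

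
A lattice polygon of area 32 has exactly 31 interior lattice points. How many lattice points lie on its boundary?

4

Pick's theorem gives A = I + B/2 − 1, so B = 2(A − I + 1) = 2(32 − 31 + 1) = 4.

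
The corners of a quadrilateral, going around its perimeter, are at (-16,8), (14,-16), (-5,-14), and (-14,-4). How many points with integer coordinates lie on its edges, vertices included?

10

The number of boundary lattice points is Σ gcd(|Δx|,|Δy|) = gcd(30,24) + gcd(19,2) + gcd(9,10) + gcd(2,12) = 6+1+1+2 = 10.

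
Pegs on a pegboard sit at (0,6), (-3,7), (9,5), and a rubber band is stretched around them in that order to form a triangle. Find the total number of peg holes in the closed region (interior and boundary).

Using the shoelace formula, 2A = |(0·7 − (-3)·6) + ((-3)·5 − 9·7) + (9·6 − 0·5)| = 6, so the area is 3.
Along each edge there are gcd(|Δx|,|Δy|)+1 lattice points, so counting each shared vertex once the boundary has gcd(3,1) + gcd(12,2) + gcd(9,1) = 1+2+1 = 4.
Pick's theorem gives I = A − B/2 + 1 = 3 − 4/2 + 1 = 2, so the closed region contains I + B = 2 + 4 = 6 lattice points.

6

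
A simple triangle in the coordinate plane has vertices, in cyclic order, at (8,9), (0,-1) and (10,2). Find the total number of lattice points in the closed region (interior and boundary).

The shoelace formula gives twice the area as |(8·(-1) − 0·9) + (0·2 − 10·(-1)) + (10·9 − 8·2)| = 76, so the area is 38.
Along each edge there are gcd(|Δx|,|Δy|)+1 lattice points, so counting each shared vertex once the boundary has gcd(8,10) + gcd(10,3) + gcd(2,7) = 2+1+1 = 4.
Pick's theorem gives I = A − B/2 + 1 = 38 − 4/2 + 1 = 37, so the closed region contains I + B = 37 + 4 = 41 lattice points.

41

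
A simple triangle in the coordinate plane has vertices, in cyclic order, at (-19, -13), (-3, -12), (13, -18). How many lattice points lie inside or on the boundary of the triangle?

By the shoelace formula, twice the signed area is |[(-19)·(-12) − (-3)·(-13)] + [(-3)·(-18) − 13·(-12)] + [13·(-13) − (-19)·(-18)]| = 112, so the area is 56.
The number of boundary lattice points is Σ gcd(|Δx|,|Δy|) = gcd(16,1) + gcd(16,6) + gcd(32,5) = 1+2+1 = 4.
Pick's theorem gives I = A − B/2 + 1 = 56 − 4/2 + 1 = 55, so the closed region contains I + B = 55 + 4 = 59 lattice points.

59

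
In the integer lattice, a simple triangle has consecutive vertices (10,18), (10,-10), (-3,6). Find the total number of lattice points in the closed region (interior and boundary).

198

The shoelace formula gives twice the area as |(10·(-10) − 10·18) + (10·6 − (-3)·(-10)) + ((-3)·18 − 10·6)| = 364, so the area is 182.
Summing gcd(|Δx|,|Δy|) over the edges gives the boundary count: gcd(0,28) + gcd(13,16) + gcd(13,12) = 28+1+1 = 30.
Pick's theorem gives I = A − B/2 + 1 = 182 − 30/2 + 1 = 168, so the closed region contains I + B = 168 + 30 = 198 lattice points.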